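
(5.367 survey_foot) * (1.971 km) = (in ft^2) 3.471e+04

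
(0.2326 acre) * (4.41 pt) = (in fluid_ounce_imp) 5.154e+04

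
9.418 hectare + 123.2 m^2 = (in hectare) 9.43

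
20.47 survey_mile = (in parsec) 1.068e-12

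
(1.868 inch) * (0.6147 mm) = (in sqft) 0.0003139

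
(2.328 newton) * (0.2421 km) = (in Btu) 0.5342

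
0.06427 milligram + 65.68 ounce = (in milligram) 1.862e+06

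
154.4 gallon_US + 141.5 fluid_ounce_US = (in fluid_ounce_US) 1.99e+04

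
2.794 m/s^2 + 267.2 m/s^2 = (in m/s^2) 270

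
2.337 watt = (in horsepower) 0.003134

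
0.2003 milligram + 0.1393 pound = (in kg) 0.06319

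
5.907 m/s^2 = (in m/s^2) 5.907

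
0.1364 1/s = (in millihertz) 136.4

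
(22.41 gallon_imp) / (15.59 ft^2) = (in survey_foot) 0.2308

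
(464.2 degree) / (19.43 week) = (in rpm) 6.584e-06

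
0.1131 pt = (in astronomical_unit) 2.667e-16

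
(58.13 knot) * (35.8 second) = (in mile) 0.6652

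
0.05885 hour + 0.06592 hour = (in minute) 7.486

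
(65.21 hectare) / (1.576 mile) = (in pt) 7.288e+05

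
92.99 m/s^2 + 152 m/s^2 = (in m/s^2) 245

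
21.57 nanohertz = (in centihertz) 2.157e-06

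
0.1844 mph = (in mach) 0.0002421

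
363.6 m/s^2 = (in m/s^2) 363.6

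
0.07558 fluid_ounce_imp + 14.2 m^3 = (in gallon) 3751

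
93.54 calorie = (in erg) 3.914e+09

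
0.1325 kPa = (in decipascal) 1325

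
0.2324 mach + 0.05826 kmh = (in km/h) 284.9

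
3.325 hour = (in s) 1.197e+04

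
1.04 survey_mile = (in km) 1.674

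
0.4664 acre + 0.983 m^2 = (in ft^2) 2.033e+04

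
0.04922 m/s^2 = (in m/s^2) 0.04922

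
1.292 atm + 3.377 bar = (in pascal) 4.686e+05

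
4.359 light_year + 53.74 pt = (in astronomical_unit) 2.757e+05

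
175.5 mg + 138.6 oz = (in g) 3929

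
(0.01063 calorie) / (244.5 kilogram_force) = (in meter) 1.855e-05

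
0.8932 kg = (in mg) 8.932e+05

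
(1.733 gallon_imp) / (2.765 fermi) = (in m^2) 2.849e+12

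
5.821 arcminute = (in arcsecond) 349.3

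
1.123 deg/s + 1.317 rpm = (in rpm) 1.504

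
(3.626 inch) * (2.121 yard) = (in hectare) 1.786e-05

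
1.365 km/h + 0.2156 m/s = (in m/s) 0.5948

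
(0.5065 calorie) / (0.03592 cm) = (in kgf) 601.6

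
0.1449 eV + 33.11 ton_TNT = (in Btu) 1.313e+08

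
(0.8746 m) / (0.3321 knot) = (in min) 0.08532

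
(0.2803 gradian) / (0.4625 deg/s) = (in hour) 0.0001515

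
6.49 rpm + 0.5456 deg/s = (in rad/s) 0.6892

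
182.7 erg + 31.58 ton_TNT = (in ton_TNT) 31.58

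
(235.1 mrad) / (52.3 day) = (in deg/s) 2.981e-06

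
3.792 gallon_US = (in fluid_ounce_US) 485.4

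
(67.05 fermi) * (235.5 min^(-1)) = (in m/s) 2.632e-13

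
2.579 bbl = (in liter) 410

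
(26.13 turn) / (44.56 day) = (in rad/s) 4.264e-05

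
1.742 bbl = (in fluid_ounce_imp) 9747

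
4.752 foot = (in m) 1.448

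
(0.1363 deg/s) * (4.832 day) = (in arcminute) 3.414e+06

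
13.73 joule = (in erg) 1.373e+08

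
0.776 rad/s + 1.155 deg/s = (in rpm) 7.603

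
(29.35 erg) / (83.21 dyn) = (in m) 0.003527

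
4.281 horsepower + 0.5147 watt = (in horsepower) 4.282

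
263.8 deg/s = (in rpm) 43.97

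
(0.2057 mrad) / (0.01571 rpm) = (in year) 3.965e-09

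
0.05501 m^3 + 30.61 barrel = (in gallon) 1300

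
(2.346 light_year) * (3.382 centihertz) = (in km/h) 2.702e+15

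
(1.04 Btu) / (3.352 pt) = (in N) 9.279e+05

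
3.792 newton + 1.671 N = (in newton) 5.463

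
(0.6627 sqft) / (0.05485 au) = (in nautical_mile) 4.051e-15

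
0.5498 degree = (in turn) 0.001527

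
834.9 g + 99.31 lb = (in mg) 4.588e+07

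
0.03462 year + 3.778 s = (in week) 1.805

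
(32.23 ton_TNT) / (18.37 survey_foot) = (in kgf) 2.456e+09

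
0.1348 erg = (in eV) 8.414e+10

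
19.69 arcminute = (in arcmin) 19.69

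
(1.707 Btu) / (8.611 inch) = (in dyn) 8.234e+08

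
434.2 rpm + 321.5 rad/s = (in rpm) 3504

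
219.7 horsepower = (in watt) 1.638e+05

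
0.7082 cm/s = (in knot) 0.01377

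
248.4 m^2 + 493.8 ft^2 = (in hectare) 0.02943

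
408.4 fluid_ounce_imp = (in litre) 11.6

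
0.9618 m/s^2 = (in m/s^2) 0.9618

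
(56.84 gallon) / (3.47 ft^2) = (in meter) 0.6674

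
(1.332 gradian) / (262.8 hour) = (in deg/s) 1.267e-06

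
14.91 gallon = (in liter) 56.44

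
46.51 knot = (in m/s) 23.93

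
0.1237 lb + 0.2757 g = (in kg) 0.05639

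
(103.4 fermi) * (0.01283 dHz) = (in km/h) 4.776e-16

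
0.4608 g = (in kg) 0.0004608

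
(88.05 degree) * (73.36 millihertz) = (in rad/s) 0.1127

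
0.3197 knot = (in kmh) 0.5921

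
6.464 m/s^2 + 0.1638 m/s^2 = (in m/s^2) 6.628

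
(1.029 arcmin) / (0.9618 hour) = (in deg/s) 4.953e-06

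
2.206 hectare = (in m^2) 2.206e+04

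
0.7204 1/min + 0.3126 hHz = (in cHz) 3127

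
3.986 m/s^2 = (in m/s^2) 3.986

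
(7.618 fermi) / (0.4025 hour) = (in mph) 1.176e-17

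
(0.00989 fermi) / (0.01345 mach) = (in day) 2.499e-23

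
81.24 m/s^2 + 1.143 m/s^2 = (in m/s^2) 82.38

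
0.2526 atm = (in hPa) 255.9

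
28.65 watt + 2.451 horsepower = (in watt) 1856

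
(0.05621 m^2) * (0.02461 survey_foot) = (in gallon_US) 0.1114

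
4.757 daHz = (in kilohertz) 0.04757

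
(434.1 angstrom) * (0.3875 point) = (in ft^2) 6.388e-11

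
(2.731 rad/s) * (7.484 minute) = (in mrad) 1.226e+06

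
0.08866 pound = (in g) 40.22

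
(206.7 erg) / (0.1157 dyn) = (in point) 5.064e+04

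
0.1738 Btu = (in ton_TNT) 4.383e-08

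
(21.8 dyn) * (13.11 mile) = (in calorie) 1.099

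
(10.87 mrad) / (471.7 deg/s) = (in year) 4.187e-11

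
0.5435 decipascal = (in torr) 0.0004077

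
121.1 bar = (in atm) 119.5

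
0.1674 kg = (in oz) 5.905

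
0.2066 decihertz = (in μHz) 2.066e+04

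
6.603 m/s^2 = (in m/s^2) 6.603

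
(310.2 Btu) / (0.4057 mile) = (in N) 501.3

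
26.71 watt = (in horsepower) 0.03582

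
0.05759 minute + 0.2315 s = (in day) 4.267e-05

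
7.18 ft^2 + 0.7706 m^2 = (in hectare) 0.0001438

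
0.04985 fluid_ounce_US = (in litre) 0.001474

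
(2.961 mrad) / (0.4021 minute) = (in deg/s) 0.007032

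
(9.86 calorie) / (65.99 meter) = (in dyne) 6.252e+04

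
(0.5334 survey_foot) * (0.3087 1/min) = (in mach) 2.457e-06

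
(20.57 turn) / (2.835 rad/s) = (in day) 0.0005277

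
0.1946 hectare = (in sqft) 2.095e+04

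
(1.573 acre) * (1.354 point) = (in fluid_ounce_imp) 1.07e+05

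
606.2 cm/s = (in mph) 13.56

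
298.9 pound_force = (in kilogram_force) 135.6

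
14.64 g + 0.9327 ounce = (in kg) 0.04108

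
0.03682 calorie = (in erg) 1.541e+06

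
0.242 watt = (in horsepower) 0.0003245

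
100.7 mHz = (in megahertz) 1.007e-07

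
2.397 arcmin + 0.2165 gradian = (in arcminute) 14.09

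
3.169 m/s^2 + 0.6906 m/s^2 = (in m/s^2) 3.86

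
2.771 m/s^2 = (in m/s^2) 2.771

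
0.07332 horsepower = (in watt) 54.67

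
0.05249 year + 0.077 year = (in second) 4.084e+06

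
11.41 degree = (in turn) 0.03169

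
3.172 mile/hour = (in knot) 2.756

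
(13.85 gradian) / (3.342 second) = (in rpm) 0.6216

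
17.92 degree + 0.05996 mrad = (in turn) 0.04979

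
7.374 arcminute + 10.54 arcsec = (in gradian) 0.1398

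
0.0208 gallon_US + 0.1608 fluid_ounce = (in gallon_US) 0.02206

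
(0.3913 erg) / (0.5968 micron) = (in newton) 0.06557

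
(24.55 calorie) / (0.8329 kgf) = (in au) 8.406e-11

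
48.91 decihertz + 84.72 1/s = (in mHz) 8.961e+04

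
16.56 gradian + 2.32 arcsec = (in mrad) 260.1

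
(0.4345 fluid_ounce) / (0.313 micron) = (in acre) 0.01014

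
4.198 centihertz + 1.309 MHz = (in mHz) 1.309e+09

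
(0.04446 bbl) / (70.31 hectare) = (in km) 1.005e-11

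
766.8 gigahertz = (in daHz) 7.668e+10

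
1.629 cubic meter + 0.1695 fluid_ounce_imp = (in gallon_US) 430.3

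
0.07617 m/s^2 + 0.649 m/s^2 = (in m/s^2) 0.7252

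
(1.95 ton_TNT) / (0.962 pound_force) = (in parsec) 6.179e-08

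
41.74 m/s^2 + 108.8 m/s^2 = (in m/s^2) 150.5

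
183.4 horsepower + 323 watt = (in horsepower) 183.8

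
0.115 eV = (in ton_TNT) 4.404e-30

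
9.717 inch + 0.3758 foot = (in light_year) 3.82e-17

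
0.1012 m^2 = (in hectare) 1.012e-05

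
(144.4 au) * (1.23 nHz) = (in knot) 5.165e+04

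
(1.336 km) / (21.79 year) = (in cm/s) 0.0001944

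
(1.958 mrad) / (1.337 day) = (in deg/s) 9.712e-07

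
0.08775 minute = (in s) 5.265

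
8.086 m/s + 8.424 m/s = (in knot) 32.09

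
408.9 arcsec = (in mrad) 1.982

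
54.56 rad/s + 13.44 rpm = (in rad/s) 55.97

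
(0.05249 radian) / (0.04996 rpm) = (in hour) 0.002787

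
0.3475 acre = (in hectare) 0.1406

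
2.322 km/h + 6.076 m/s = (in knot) 13.06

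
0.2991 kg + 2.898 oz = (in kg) 0.3813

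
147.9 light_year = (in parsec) 45.35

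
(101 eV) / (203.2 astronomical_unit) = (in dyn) 5.323e-26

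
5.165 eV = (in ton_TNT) 1.978e-28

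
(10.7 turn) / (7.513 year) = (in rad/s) 2.838e-07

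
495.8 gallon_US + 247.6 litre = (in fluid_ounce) 7.183e+04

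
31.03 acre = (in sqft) 1.352e+06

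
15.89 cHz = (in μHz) 1.589e+05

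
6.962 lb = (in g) 3158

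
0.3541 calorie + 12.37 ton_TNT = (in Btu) 4.906e+07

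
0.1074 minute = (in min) 0.1074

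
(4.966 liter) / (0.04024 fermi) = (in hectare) 1.234e+10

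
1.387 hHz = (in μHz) 1.387e+08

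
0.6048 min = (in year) 1.151e-06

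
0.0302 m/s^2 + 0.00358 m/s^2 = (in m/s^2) 0.03378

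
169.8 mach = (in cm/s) 5.782e+06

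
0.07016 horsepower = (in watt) 52.32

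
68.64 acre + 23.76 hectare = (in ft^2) 5.547e+06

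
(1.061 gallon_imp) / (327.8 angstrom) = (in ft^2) 1.584e+06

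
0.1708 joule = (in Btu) 0.0001619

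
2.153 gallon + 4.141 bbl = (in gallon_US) 176.1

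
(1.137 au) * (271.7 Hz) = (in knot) 8.983e+13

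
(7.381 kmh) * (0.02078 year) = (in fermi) 1.344e+21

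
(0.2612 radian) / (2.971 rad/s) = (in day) 1.018e-06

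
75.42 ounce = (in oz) 75.42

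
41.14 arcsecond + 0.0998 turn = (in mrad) 627.3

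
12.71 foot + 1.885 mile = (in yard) 3322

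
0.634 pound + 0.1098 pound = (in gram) 337.4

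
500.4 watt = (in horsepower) 0.671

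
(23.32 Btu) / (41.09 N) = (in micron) 5.988e+08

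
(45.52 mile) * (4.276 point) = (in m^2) 110.5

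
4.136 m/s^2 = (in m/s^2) 4.136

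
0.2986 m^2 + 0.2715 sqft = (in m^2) 0.3238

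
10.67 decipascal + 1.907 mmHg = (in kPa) 0.2553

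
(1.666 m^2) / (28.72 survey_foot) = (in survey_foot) 0.6244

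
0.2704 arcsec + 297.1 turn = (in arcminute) 6.417e+06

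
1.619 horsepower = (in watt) 1207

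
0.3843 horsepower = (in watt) 286.6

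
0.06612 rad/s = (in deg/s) 3.788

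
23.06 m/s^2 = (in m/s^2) 23.06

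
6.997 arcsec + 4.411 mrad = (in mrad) 4.445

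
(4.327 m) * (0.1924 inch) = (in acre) 5.225e-06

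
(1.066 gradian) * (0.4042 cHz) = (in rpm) 0.0006463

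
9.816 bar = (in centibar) 981.6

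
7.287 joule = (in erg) 7.287e+07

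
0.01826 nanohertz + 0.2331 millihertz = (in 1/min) 0.01399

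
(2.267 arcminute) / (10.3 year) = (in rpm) 1.939e-11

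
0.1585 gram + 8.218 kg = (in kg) 8.218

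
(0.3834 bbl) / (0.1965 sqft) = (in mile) 0.002075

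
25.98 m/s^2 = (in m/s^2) 25.98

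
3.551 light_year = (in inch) 1.323e+18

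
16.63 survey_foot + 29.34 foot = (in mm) 1.401e+04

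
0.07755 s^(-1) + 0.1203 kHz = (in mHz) 1.204e+05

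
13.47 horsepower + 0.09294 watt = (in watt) 1.004e+04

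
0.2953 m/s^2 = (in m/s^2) 0.2953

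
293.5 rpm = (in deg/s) 1761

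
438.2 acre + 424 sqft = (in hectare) 177.3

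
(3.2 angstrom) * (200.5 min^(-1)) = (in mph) 2.392e-09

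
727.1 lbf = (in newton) 3234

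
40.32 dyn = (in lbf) 9.064e-05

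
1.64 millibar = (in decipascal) 1640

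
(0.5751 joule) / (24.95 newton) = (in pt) 65.34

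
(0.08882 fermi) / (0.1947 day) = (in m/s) 5.28e-21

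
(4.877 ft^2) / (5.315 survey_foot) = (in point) 792.8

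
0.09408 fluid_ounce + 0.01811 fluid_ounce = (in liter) 0.003318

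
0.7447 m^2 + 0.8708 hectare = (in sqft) 9.374e+04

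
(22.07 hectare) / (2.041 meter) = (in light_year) 1.143e-11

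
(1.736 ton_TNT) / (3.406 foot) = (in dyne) 6.997e+14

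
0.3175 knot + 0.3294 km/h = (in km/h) 0.9174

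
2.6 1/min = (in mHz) 43.33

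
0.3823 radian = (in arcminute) 1314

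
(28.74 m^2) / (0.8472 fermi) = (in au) 2.268e+05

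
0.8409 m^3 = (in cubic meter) 0.8409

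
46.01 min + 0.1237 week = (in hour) 21.55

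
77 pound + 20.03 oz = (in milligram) 3.549e+07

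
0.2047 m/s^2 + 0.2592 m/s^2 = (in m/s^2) 0.4639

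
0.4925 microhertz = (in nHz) 492.5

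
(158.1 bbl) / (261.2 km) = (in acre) 2.378e-08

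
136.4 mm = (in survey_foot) 0.4475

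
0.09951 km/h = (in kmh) 0.09951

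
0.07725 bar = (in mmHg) 57.94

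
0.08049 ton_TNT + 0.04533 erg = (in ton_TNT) 0.08049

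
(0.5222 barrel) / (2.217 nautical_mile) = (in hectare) 2.022e-09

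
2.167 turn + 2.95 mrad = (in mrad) 1.362e+04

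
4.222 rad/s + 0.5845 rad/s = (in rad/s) 4.807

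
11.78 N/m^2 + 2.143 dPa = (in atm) 0.0001184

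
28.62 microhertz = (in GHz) 2.862e-14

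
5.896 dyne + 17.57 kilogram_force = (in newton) 172.3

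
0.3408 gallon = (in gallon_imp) 0.2838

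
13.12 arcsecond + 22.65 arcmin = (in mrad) 6.652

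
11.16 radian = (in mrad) 1.116e+04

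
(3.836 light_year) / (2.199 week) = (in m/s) 2.729e+10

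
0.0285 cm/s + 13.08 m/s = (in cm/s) 1308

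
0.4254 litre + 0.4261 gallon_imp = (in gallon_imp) 0.5197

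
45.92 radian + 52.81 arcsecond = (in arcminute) 1.579e+05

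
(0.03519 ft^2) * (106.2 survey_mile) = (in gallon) 1.476e+05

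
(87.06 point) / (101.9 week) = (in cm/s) 4.983e-08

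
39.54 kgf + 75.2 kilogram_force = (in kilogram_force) 114.7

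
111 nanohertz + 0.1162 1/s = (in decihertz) 1.162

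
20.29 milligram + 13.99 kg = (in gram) 1.399e+04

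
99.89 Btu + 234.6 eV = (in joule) 1.054e+05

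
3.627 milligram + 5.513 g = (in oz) 0.1946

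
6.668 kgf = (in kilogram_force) 6.668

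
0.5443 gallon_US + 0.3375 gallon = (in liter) 3.338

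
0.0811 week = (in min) 817.5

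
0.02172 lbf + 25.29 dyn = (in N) 0.09687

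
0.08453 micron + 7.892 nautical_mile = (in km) 14.62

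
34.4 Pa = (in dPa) 344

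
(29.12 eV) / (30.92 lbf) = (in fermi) 3.392e-05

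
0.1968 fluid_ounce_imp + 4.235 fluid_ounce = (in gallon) 0.03456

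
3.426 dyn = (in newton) 3.426e-05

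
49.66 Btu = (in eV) 3.27e+23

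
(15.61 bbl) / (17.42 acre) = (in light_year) 3.721e-21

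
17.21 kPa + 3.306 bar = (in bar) 3.478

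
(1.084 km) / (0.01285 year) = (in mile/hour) 0.005984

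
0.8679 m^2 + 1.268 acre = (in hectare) 0.5132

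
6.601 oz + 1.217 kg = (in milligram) 1.404e+06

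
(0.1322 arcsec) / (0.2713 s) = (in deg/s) 0.0001354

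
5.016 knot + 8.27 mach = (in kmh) 1.015e+04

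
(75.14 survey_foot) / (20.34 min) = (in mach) 5.511e-05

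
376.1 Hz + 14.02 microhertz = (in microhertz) 3.761e+08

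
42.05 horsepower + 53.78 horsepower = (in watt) 7.146e+04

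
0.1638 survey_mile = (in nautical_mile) 0.1423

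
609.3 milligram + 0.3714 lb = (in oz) 5.964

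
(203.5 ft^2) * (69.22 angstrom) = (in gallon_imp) 2.879e-05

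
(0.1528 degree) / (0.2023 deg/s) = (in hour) 0.0002098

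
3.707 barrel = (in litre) 589.4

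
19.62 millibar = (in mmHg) 14.72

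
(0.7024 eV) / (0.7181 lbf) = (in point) 9.987e-17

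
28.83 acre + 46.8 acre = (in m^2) 3.061e+05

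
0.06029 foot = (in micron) 1.838e+04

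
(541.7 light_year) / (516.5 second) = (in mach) 2.914e+13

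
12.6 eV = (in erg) 2.019e-11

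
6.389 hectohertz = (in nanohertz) 6.389e+11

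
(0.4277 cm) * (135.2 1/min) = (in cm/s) 0.9638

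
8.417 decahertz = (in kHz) 0.08417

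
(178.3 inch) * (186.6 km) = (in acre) 208.8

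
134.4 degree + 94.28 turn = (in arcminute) 2.045e+06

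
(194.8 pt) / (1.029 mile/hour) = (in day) 1.729e-06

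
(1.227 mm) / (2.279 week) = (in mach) 2.614e-12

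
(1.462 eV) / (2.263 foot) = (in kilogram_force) 3.463e-20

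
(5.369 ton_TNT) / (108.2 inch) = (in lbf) 1.838e+09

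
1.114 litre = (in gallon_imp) 0.245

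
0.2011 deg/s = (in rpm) 0.03352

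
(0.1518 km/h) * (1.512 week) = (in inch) 1.518e+06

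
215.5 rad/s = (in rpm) 2058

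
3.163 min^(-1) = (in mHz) 52.72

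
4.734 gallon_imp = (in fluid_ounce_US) 727.7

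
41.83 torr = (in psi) 0.8089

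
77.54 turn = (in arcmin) 1.675e+06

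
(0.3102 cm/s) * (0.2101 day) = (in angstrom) 5.631e+11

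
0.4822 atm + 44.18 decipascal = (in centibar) 48.86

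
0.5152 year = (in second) 1.625e+07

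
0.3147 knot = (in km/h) 0.5828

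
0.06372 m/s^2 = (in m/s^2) 0.06372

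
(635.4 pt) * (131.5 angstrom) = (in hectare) 2.948e-13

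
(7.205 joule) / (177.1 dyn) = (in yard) 4449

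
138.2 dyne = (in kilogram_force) 0.0001409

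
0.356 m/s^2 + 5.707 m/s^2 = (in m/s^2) 6.063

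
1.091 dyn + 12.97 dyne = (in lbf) 3.161e-05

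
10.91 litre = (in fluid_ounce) 368.9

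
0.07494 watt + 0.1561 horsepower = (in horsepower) 0.1562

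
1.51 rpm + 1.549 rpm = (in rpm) 3.059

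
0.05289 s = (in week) 8.745e-08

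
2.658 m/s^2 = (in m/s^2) 2.658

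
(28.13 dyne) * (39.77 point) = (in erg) 39.47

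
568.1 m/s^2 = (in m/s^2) 568.1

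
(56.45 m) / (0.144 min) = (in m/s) 6.534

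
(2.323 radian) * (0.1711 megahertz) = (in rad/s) 3.975e+05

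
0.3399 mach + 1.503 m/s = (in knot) 227.9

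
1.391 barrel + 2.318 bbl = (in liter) 589.7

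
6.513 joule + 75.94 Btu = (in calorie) 1.915e+04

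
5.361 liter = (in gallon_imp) 1.179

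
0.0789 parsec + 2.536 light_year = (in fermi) 2.643e+31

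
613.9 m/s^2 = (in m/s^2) 613.9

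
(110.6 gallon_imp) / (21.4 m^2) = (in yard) 0.02569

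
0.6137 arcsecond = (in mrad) 0.002975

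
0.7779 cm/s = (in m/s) 0.007779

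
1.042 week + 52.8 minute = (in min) 1.056e+04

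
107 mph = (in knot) 92.98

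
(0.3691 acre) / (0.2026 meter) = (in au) 4.928e-08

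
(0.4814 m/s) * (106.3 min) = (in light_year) 3.245e-13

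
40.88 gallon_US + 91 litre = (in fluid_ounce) 8310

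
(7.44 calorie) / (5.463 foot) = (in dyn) 1.869e+06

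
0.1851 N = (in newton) 0.1851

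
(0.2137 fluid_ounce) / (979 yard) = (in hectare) 7.06e-13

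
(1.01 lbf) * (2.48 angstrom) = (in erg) 0.01114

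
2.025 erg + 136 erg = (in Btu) 1.308e-08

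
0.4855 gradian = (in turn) 0.001214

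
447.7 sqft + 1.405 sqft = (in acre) 0.01031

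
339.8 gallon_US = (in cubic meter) 1.286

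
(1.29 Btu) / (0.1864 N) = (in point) 2.07e+07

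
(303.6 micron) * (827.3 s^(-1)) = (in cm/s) 25.12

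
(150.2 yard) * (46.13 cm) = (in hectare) 0.006336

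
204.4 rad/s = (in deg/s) 1.171e+04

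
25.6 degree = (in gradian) 28.44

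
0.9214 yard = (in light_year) 8.906e-17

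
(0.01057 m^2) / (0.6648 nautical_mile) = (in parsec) 2.782e-22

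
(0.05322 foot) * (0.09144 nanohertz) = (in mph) 3.318e-12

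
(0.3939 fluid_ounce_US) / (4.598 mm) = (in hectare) 2.533e-07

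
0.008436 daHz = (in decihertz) 0.8436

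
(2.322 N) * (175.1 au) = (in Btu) 5.765e+10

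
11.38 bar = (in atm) 11.23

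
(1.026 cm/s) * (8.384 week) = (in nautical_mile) 28.09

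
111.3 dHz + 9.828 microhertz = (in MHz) 1.113e-05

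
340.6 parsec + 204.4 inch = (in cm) 1.051e+21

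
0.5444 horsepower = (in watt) 406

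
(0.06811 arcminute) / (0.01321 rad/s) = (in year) 4.756e-11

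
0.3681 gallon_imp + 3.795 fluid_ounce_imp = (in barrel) 0.0112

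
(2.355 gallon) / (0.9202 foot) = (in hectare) 3.178e-06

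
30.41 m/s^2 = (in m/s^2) 30.41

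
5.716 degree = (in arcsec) 2.058e+04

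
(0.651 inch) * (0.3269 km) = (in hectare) 0.0005405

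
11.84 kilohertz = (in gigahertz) 1.184e-05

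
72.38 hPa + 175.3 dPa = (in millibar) 72.56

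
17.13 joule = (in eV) 1.069e+20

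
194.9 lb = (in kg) 88.41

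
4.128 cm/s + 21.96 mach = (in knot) 1.453e+04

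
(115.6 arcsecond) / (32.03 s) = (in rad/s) 1.75e-05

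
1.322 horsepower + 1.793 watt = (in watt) 987.6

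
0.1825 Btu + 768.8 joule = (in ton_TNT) 2.298e-07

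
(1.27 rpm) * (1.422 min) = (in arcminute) 3.901e+04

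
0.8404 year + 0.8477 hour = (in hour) 7363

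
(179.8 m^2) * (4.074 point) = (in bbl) 1.625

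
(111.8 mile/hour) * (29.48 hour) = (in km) 5304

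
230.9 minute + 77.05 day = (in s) 6.671e+06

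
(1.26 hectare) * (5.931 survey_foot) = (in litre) 2.278e+07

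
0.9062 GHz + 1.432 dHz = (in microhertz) 9.062e+14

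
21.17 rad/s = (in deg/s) 1213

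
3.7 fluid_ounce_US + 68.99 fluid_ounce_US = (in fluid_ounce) 72.69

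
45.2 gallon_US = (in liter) 171.1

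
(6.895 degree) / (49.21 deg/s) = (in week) 2.317e-07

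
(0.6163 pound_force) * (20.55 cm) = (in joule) 0.5634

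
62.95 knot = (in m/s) 32.38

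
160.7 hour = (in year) 0.01834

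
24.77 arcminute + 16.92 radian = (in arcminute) 5.819e+04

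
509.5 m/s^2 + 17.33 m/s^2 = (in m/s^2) 526.8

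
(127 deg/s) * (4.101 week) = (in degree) 3.15e+08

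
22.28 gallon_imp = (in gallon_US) 26.76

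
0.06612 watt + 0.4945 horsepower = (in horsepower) 0.4946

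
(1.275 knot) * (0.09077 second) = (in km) 5.954e-05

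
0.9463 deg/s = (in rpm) 0.1577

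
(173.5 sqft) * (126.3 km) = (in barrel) 1.28e+07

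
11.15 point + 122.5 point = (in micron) 4.715e+04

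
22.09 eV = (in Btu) 3.355e-21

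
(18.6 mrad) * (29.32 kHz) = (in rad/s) 545.4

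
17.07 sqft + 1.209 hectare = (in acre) 2.988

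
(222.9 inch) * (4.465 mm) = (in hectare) 2.528e-06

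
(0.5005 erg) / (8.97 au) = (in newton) 3.73e-20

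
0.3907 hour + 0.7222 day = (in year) 0.002023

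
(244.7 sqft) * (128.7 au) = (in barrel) 2.753e+15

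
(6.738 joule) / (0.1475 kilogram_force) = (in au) 3.114e-11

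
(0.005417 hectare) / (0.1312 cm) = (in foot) 1.355e+05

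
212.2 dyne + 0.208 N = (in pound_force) 0.04724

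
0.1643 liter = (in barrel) 0.001033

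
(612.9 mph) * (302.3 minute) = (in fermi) 4.97e+21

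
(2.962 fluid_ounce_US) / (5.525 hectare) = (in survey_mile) 9.852e-13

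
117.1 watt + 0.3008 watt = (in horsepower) 0.1574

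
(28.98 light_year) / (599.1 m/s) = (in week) 7.567e+08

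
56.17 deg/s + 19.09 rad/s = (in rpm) 191.7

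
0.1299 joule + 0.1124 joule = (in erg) 2.423e+06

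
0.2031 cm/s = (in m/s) 0.002031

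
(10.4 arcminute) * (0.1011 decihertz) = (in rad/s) 3.059e-05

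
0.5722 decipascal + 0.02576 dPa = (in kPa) 5.98e-05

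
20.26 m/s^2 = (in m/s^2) 20.26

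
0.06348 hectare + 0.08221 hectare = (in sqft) 1.568e+04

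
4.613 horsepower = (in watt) 3440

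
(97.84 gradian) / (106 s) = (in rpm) 0.1385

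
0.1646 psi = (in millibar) 11.35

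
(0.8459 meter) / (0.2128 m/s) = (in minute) 0.06625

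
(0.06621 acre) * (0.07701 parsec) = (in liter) 6.367e+20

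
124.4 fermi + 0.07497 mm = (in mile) 4.658e-08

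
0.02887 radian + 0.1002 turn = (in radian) 0.6584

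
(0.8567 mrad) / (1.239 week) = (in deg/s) 6.55e-08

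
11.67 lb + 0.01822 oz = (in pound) 11.67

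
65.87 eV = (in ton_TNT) 2.522e-27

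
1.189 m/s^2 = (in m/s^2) 1.189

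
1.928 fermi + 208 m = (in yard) 227.5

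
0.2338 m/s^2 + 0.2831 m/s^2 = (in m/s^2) 0.5169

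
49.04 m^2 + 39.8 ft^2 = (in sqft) 567.7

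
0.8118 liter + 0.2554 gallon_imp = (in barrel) 0.01241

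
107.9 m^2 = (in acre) 0.02666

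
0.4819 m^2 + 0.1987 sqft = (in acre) 0.0001236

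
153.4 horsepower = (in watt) 1.144e+05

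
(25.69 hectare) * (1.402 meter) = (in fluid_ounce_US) 1.218e+10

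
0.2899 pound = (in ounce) 4.638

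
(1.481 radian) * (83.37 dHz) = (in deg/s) 707.4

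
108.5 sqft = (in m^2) 10.08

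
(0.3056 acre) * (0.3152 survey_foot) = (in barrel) 747.3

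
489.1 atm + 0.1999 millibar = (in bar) 495.6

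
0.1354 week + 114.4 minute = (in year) 0.002814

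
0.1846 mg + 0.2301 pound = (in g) 104.4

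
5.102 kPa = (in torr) 38.27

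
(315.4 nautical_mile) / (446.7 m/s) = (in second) 1308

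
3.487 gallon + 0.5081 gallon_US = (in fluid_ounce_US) 511.4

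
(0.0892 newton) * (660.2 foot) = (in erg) 1.795e+08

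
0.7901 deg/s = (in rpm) 0.1317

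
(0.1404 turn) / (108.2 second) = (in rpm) 0.07786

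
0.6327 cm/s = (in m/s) 0.006327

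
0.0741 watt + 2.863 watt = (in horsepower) 0.003939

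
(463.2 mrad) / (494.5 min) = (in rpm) 0.0001491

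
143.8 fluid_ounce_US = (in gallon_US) 1.123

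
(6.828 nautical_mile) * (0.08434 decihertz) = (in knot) 207.3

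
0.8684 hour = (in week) 0.005169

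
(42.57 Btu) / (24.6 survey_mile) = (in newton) 1.134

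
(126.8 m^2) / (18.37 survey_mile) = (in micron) 4289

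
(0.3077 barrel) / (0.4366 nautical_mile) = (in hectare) 6.05e-09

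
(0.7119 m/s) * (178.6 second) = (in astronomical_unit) 8.499e-10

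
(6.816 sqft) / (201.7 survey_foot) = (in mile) 6.4e-06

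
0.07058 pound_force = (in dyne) 3.14e+04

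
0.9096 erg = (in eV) 5.677e+11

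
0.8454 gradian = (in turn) 0.002114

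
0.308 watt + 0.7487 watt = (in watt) 1.057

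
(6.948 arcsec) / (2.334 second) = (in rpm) 0.0001378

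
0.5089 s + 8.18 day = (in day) 8.18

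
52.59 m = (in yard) 57.51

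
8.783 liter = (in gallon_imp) 1.932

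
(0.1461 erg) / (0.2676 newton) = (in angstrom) 546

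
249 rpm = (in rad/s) 26.08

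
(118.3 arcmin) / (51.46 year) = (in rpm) 2.025e-10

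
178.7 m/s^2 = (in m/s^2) 178.7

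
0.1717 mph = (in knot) 0.1492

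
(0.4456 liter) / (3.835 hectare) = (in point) 3.294e-05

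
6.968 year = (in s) 2.197e+08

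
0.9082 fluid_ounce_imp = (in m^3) 2.58e-05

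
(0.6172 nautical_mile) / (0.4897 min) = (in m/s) 38.9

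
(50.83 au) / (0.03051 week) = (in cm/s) 4.121e+10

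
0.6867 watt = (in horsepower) 0.0009209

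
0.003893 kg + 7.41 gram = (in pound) 0.02492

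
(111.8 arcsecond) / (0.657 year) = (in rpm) 2.498e-10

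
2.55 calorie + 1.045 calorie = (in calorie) 3.595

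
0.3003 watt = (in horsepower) 0.0004027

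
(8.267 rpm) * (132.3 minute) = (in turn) 1094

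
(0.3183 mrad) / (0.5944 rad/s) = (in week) 8.854e-10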